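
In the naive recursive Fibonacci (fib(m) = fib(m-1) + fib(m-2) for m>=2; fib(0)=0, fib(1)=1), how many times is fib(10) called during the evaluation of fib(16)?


Let N(m) = number of times fib(m) is called while evaluating fib(16).
N(16) = 1 (the initial call).
N(15) = 1 (only fib(16) calls it).
For 1 <= m <= 14: fib(m) is called by fib(m+1) and fib(m+2), so
  N(m) = N(m+1) + N(m+2).
fib(0) is called only by fib(2), so N(0) = N(2).
Walk down from m=16:
  N(16)=1, N(15)=1, N(14)=2, N(13)=3, N(12)=5, N(11)=8, N(10)=13
N(10) = 13


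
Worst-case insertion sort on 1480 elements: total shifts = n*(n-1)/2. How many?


Sum of shifts = 1 + 2 + 3 + ... + 1479
= 1480 * 1479 / 2
= 2188920 / 2
= 1094460


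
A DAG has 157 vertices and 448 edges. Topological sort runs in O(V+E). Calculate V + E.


V = 157 (vertex processing)
E = 448 (edge processing)
V + E = 157 + 448 = 605


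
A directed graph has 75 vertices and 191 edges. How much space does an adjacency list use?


Adjacency list: one list head per vertex + one entry per edge
Vertex heads: 75
Edge entries: 191
Total = 75 + 191 = 266


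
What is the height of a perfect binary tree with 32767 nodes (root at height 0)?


A perfect binary tree with 32767 nodes:
  32767 = 2^15 - 1
  Levels: 0, 1, ..., 14
  Height = 14


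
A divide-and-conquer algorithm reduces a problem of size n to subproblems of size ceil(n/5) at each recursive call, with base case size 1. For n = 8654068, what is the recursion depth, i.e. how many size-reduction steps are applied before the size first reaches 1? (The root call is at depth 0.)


Each step divides the size by 5 (rounding up); after k steps the size is ceil(n/5^k), which equals 1 exactly when 5^k >= n.
So the depth is the smallest k with 5^k >= 8654068, i.e. ceil(log_5(8654068)).
5^9 = 1953125 < 8654068 <= 9765625 = 5^10
Recursion depth = 10


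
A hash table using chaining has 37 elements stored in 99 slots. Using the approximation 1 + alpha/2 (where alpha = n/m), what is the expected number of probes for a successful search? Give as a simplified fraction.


Load factor alpha = n/m = 37/99
Expected probes = 1 + alpha/2 = 1 + 37/(2*99)
= 1 + 37/198
= 198/198 + 37/198
= 235/198


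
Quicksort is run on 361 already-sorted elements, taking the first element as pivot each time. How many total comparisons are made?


Sum of comparisons per partition:
360 + 359 + ... + 1 + 0
= 361 * (361 - 1) / 2
= 361 * 360 / 2
= 64980


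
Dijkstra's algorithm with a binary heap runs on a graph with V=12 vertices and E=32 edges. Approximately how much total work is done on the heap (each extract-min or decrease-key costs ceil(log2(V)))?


Dijkstra with a binary heap: each vertex is extracted once, each edge may relax once.
Each heap operation costs O(log V).
V + E = 12 + 32 = 44
ceil(log2(12)) = 4 (since 2^3 = 8 < 12 <= 16 = 2^4)
Total heap work = (V+E) * ceil(log2(V)) = 44 * 4 = 176


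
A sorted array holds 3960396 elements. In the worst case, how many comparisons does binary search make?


Halving sequence: 3960396 -> 1980198 -> 990099 -> 495049 -> 247524 -> 123762 -> 61881 -> 30940 -> 15470 -> 7735 -> 3867 -> 1933 -> 966 -> 483 -> 241 -> 120 -> 60 -> 30 -> 15 -> 7 -> 3 -> 1
Number of halvings = 21
Max comparisons = 21 + 1 = 22


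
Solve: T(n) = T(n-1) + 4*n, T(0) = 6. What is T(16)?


Expanding the recurrence:
T(16) = T(15) + 4*16
       = T(14) + 4*15 + 4*16
       ...
       = T(0) + 4*(1 + 2 + ... + 16)
       = 6 + 4 * 16*17/2
       = 6 + 4 * 136
       = 6 + 544 = 550


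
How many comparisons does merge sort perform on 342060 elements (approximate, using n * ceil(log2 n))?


Recursion depth: ceil(log2(342060)) = 19
Each recursion level merges n = 342060 elements
Total = 342060 * 19 = 6499140


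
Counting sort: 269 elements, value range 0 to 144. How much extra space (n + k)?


n = 269 (output array)
k = 145 (count array for 145 distinct values)
Extra space = 269 + 145 = 414


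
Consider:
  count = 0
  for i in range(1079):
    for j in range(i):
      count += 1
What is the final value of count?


For each i, the inner loop runs i times:
  i=0: inner runs 0 times
  i=1: inner runs 1 time
  i=2: inner runs 2 times
  i=3: inner runs 3 times
  i=4: inner runs 4 times
  i=5: inner runs 5 times
  i=6: inner runs 6 times
  i=7: inner runs 7 times
  ...
Total = 0 + 1 + 2 + ... + 1078 = 1079*(1079-1)/2 = 581581


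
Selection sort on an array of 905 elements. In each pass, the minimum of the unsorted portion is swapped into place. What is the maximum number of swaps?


Selection sort performs one swap per pass:
  Pass 1: find min in positions 0 to 904, swap with position 0
  Pass 2: find min in positions 1 to 904, swap with position 1
  Pass 3: find min in positions 2 to 904, swap with position 2
  Pass 4: find min in positions 3 to 904, swap with position 3
  Pass 5: find min in positions 4 to 904, swap with position 4
  ... (899 more passes)
Total passes (and swaps) = n - 1 = 905 - 1 = 904


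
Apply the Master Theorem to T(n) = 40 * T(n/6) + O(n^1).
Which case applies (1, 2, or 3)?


The Master Theorem: T(n) = a*T(n/b) + O(n^c)
  a = 40, b = 6, c = 1
log_b(a) = log_6(40) ~ 2.059
Compare b^c with a: 6^1 = 6 < 40, so c < log_b(a).
Since c < log_b(a), Case 1 applies.
T(n) = O(n^(log_6 40)) ~ O(n^2.059)
Master Theorem case = 1


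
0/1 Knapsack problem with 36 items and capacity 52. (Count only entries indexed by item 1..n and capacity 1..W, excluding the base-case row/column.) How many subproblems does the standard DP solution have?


The DP table is indexed by (item, capacity).
Rows: 36 items
Columns: 52 capacity values (1 to W)
Total subproblems = 36 * 52 = 1872


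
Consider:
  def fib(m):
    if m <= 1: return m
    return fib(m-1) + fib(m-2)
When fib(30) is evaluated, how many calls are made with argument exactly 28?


Let N(m) = number of times fib(m) is called while evaluating fib(30).
N(30) = 1 (the initial call).
N(29) = 1 (only fib(30) calls it).
For 1 <= m <= 28: fib(m) is called by fib(m+1) and fib(m+2), so
  N(m) = N(m+1) + N(m+2).
fib(0) is called only by fib(2), so N(0) = N(2).
Walk down from m=30:
  N(30)=1, N(29)=1, N(28)=2
N(28) = 2


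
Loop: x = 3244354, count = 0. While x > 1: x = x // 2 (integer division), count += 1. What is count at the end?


The variable x halves each step:
x = 3244354 -> 1622177 -> 811088 -> 405544 -> 202772 -> 101386 -> 50693 -> 25346 -> 12673 -> 6336 -> 3168 -> 1584 -> 792 -> 396 -> 198 -> 99 -> 49 -> 24 -> 12 -> 6 -> 3 -> 1
Number of halvings = floor(log2(3244354)) = 21


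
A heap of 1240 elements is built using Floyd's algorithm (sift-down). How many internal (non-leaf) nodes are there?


Leaf nodes occupy roughly half the array.
Sift-down is called for each internal node, starting from the last one.
Internal nodes = floor(n/2) = floor(1240/2) = 620


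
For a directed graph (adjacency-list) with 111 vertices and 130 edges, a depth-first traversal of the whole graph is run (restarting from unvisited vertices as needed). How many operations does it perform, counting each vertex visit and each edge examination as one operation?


A full DFS traversal visits each vertex once and examines each edge once.
V = 111
E = 130
Sum = 111 + 130 = 241


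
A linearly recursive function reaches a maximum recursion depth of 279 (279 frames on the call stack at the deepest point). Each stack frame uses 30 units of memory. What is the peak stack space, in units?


Maximum recursion depth = 279 frames
Memory per frame = 30 units
Total stack space = depth * frame_size
= 279 * 30 = 8370


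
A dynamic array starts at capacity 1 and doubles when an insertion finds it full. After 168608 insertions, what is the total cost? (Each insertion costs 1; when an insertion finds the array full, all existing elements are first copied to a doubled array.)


Insertion cost: 168608 (one per element)
Resizes occur just before inserting elements 2, 3, 5, 9, ...
Elements copied at each resize: 1 + 2 + 4 + 8 + 16 + 32 + 64 + 128 + 256 + 512 + 1024 + 2048 + 4096 + 8192 + 16384 + 32768 + 65536 + 131072
Sum of copies = 262143 (geometric series: 2^k - 1)
Total = 168608 + 262143 = 430751


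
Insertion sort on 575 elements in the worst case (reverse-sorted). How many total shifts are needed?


In the worst case (reverse-sorted), each element shifts past all previous:
  Element 1: 1 shifts
  Element 2: 2 shifts
  Element 3: 3 shifts
  Element 4: 4 shifts
  Element 5: 5 shifts
  ...
  Element 574: 574 shifts
Total = 1 + 2 + ... + 574
= 575*(575-1)/2 = 165025


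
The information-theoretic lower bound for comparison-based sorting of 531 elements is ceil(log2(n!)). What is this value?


A binary decision tree of height h has at most 2^h leaves and needs at least n! of them, so h >= ceil(log2(n!)).
531! is far too large to multiply out, so use Stirling's series:
  ln(n!) ~ n ln n - n + (1/2) ln(2 pi n) + 1/(12n)  (error below 1/(360 n^3), negligible here)
  ln(531) = 6.2747620
  n ln n = 531 * 6.2747620 = 3331.8986
  (1/2) ln(2 pi * 531) = (1/2) ln(3336.3714) = 4.0563
  1/(12*531) = 0.0002
  ln(531!) ~ 3331.8986 - 531 + 4.0563 + 0.0002 = 2804.9551
Convert to base 2: log2(531!) = 2804.9551 / ln 2 = 2804.9551 / 0.69314718 = 4046.6948
ceil(4046.6948) = 4047


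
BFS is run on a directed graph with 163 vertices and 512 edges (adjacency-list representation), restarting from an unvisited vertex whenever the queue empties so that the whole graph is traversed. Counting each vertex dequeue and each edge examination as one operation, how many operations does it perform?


A full BFS traversal dequeues each vertex exactly once and examines each directed edge exactly once.
V = 163 (vertex processing cost)
E = 512 (edge examination cost)
Total operations proportional to V + E = 163 + 512 = 675


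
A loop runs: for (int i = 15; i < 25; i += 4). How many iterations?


Loop starts at i = 15, increments by 4, stops when i >= 25.
Number of iterations = ceil((25 - 15) / 4)
= ceil(10 / 4)
= 3


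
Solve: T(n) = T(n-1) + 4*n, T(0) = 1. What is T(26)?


Expanding the recurrence:
T(26) = T(25) + 4*26
       = T(24) + 4*25 + 4*26
       ...
       = T(0) + 4*(1 + 2 + ... + 26)
       = 1 + 4 * 26*27/2
       = 1 + 4 * 351
       = 1 + 1404 = 1405


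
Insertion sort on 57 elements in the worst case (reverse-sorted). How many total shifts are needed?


In the worst case (reverse-sorted), each element shifts past all previous:
  Element 1: 1 shifts
  Element 2: 2 shifts
  Element 3: 3 shifts
  Element 4: 4 shifts
  Element 5: 5 shifts
  ...
  Element 56: 56 shifts
Total = 1 + 2 + ... + 56
= 57*(57-1)/2 = 1596


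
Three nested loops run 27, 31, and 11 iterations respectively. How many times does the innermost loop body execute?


Loop 1 (outermost): 27 iterations
Loop 2 (middle): 31 iterations per outer
Loop 3 (innermost): 11 iterations per middle
Total = 27 * 31 * 11 = 9207


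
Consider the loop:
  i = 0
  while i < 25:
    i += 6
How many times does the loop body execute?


Starting at i = 0, each iteration adds 6.
Iterations until i >= 25:
  Iteration 1: i = 0 -> i = 6
  Iteration 2: i = 6 -> i = 12
  Iteration 3: i = 12 -> i = 18
  Iteration 4: i = 18 -> i = 24
  Iteration 5: i = 24 -> i = 30
Total iterations = ceil(25/6) = 5


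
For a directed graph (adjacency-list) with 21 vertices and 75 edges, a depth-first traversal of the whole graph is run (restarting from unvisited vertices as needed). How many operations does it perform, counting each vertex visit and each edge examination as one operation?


A full DFS traversal visits each vertex once and examines each edge once.
V = 21
E = 75
Sum = 21 + 75 = 96


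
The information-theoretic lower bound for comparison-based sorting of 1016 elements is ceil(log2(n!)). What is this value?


A binary decision tree of height h has at most 2^h leaves and needs at least n! of them, so h >= ceil(log2(n!)).
1016! is far too large to multiply out, so use Stirling's series:
  ln(n!) ~ n ln n - n + (1/2) ln(2 pi n) + 1/(12n)  (error below 1/(360 n^3), negligible here)
  ln(1016) = 6.9236286
  n ln n = 1016 * 6.9236286 = 7034.4067
  (1/2) ln(2 pi * 1016) = (1/2) ln(6383.7163) = 4.3808
  1/(12*1016) = 0.0001
  ln(1016!) ~ 7034.4067 - 1016 + 4.3808 + 0.0001 = 6022.7876
Convert to base 2: log2(1016!) = 6022.7876 / ln 2 = 6022.7876 / 0.69314718 = 8689.0458
ceil(8689.0458) = 8690


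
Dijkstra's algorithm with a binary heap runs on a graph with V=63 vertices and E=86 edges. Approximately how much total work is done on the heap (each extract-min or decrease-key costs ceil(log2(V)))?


Dijkstra with a binary heap: each vertex is extracted once, each edge may relax once.
Each heap operation costs O(log V).
V + E = 63 + 86 = 149
ceil(log2(63)) = 6 (since 2^5 = 32 < 63 <= 64 = 2^6)
Total heap work = (V+E) * ceil(log2(V)) = 149 * 6 = 894


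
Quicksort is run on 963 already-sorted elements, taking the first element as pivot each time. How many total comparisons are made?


Sum of comparisons per partition:
962 + 961 + ... + 1 + 0
= 963 * (963 - 1) / 2
= 963 * 962 / 2
= 463203


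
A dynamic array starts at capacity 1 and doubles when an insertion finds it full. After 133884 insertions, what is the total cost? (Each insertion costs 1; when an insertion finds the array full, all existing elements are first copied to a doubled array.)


Insertion cost: 133884 (one per element)
Resizes occur just before inserting elements 2, 3, 5, 9, ...
Elements copied at each resize: 1 + 2 + 4 + 8 + 16 + 32 + 64 + 128 + 256 + 512 + 1024 + 2048 + 4096 + 8192 + 16384 + 32768 + 65536 + 131072
Sum of copies = 262143 (geometric series: 2^k - 1)
Total = 133884 + 262143 = 396027


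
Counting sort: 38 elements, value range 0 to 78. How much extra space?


n = 38 (output array)
k = 79 (count array for 79 distinct values)
Extra space = 38 + 79 = 117


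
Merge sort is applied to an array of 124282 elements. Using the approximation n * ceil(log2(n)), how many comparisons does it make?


Merge sort divides the array into halves recursively.
Number of levels = ceil(log2(124282)) = 17
At each level, approximately n = 124282 comparisons are needed for merging.
Total comparisons ~ n * ceil(log2(n)) = 124282 * 17 = 2112794


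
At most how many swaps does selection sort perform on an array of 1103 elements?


Each of the 1102 passes places one element in its final position.
Pass 1: swap minimum into position 0
Pass 2: swap minimum of remaining into position 1
...
Pass 1102: last two elements, one swap
Maximum swaps = 1103 - 1 = 1102


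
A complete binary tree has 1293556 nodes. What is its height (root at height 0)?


In a complete binary tree, level k holds nodes 2^k .. 2^(k+1)-1 (1-indexed).
Height = floor(log2(n)) = floor(log2(1293556)) = 20
Check: 2^20 = 1048576 <= 1293556 < 2097152 = 2^21


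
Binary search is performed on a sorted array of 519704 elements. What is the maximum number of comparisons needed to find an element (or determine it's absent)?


Binary search halves the search space each comparison:
  Step 1: search space = 519704 -> 259852
  Step 2: search space = 259852 -> 129926
  Step 3: search space = 129926 -> 64963
  Step 4: search space = 64963 -> 32481
  Step 5: search space = 32481 -> 16240
  Step 6: search space = 16240 -> 8120
  Step 7: search space = 8120 -> 4060
  Step 8: search space = 4060 -> 2030
  Step 9: search space = 2030 -> 1015
  Step 10: search space = 1015 -> 507
  Step 11: search space = 507 -> 253
  Step 12: search space = 253 -> 126
  Step 13: search space = 126 -> 63
  Step 14: search space = 63 -> 31
  Step 15: search space = 31 -> 15
  Step 16: search space = 15 -> 7
  Step 17: search space = 7 -> 3
  Step 18: search space = 3 -> 1
  Step 19: search space = 1 (final check)
Maximum comparisons = floor(log2(519704)) + 1 = 18 + 1 = 19


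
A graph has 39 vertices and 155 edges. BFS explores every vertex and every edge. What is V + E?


A full BFS traversal dequeues each vertex once and examines each edge once.
Vertex visits: 39
Edge visits: 155
V + E = 39 + 155 = 194


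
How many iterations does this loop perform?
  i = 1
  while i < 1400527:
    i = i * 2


The loop variable doubles each iteration:
i = 1 -> 2 -> 4 -> 8 -> 16 -> 32 -> 64 -> 128 -> 256 -> 512 -> 1024 -> 2048 -> 4096 -> 8192 -> 16384 -> 32768 -> 65536 -> 131072 -> 262144 -> 524288 -> 1048576 -> 2097152 (stop, 2097152 >= 1400527)
Number of doublings = ceil(log2(1400527)) = 21


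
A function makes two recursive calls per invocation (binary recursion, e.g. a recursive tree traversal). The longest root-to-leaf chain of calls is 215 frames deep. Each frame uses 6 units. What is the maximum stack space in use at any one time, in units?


Binary recursion: the two calls run one after the other, so only one root-to-leaf chain of frames is on the stack at a time.
Maximum depth (longest chain) = 215 frames
Each frame = 6 units
Max stack space = 215 * 6 = 1290


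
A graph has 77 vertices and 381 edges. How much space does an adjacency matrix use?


Adjacency matrix: V x V grid of entries
Space = V^2 = 77^2 = 77 * 77 = 5929


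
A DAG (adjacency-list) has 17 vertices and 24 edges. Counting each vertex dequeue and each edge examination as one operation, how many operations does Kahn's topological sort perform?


V = 17 (vertex processing)
E = 24 (edge processing)
V + E = 17 + 24 = 41


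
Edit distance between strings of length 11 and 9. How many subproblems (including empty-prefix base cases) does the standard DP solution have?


The table includes base cases (empty prefixes).
Rows: (m+1) = 12
Columns: (n+1) = 10
Total = 12 * 10 = 120


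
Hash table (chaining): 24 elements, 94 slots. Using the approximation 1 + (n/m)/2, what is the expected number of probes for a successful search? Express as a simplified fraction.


Computing expected probes:
alpha = 24/94
= 1 + alpha/2
= 1 + 24/(2*94)
= (2*94 + 24) / (2*94)
= 212/188 = 53/47


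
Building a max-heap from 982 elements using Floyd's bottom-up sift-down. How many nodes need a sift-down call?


In a heap of 982 elements (0-indexed array):
  Last element index: 981
  Parent of last element: floor((981 - 1) / 2) = 490
  Internal nodes: indices 0 to 490
  Count = floor(982/2) = 491


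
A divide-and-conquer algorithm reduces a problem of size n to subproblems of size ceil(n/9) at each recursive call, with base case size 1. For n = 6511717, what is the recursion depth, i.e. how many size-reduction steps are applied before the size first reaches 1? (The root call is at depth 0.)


Each step divides the size by 9 (rounding up); after k steps the size is ceil(n/9^k), which equals 1 exactly when 9^k >= n.
So the depth is the smallest k with 9^k >= 6511717, i.e. ceil(log_9(6511717)).
9^7 = 4782969 < 6511717 <= 43046721 = 9^8
Recursion depth = 8


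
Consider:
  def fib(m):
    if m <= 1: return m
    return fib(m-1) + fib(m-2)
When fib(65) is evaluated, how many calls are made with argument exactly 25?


Let N(m) = number of times fib(m) is called while evaluating fib(65).
N(65) = 1 (the initial call).
N(64) = 1 (only fib(65) calls it).
For 1 <= m <= 63: fib(m) is called by fib(m+1) and fib(m+2), so
  N(m) = N(m+1) + N(m+2).
fib(0) is called only by fib(2), so N(0) = N(2).
Walk down from m=65:
  N(65)=1, N(64)=1, N(63)=2, N(62)=3, N(61)=5, N(60)=8, N(59)=13, N(58)=21, N(57)=34, N(56)=55, N(55)=89, N(54)=144, N(53)=233, N(52)=377, N(51)=610, N(50)=987, N(49)=1597, N(48)=2584, N(47)=4181, N(46)=6765, N(45)=10946, N(44)=17711, N(43)=28657, N(42)=46368, N(41)=75025, N(40)=121393, N(39)=196418, N(38)=317811, N(37)=514229, N(36)=832040, N(35)=1346269, N(34)=2178309, N(33)=3524578, N(32)=5702887, N(31)=9227465, N(30)=14930352, N(29)=24157817, N(28)=39088169, N(27)=63245986, N(26)=102334155, N(25)=165580141
N(25) = 165580141


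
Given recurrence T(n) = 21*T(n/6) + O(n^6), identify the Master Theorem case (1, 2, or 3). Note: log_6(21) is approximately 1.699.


Master Theorem parameters: a=21, b=6, c=6
log_b(a) = 1.699
Compare b^c with a: 6^6 = 46656 > 21, so c > log_b(a).
Comparing c=6 vs log_b(a)=1.699:
6 > 1.699 => Case 3
Result: T(n) = O(n^6)
Master Theorem case = 3


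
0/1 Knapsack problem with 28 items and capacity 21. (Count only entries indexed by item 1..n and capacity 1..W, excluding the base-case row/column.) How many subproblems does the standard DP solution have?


The DP table is indexed by (item, capacity).
Rows: 28 items
Columns: 21 capacity values (1 to W)
Total subproblems = 28 * 21 = 588


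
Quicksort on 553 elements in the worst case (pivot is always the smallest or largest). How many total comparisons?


In the worst case, each partition step picks the worst pivot:
  Partition 1: 552 comparisons (n-1 elements to compare)
  Partition 2: 551 comparisons
  Partition 3: 550 comparisons
  Partition 4: 549 comparisons
  Partition 5: 548 comparisons
  ...
  Last partition: 0 comparisons
Total = (n-1) + (n-2) + ... + 1 + 0 = n*(n-1)/2
= 553*552/2 = 152628


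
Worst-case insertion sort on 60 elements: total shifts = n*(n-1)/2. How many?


Sum of shifts = 1 + 2 + 3 + ... + 59
= 60 * 59 / 2
= 3540 / 2
= 1770


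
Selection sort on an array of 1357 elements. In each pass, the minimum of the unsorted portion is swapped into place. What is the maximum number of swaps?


Selection sort performs one swap per pass:
  Pass 1: find min in positions 0 to 1356, swap with position 0
  Pass 2: find min in positions 1 to 1356, swap with position 1
  Pass 3: find min in positions 2 to 1356, swap with position 2
  Pass 4: find min in positions 3 to 1356, swap with position 3
  Pass 5: find min in positions 4 to 1356, swap with position 4
  ... (1351 more passes)
Total passes (and swaps) = n - 1 = 1357 - 1 = 1356


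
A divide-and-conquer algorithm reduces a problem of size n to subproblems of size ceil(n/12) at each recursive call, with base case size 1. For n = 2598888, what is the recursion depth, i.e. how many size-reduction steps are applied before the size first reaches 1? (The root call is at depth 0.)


Each step divides the size by 12 (rounding up); after k steps the size is ceil(n/12^k), which equals 1 exactly when 12^k >= n.
So the depth is the smallest k with 12^k >= 2598888, i.e. ceil(log_12(2598888)).
12^5 = 248832 < 2598888 <= 2985984 = 12^6
Recursion depth = 6


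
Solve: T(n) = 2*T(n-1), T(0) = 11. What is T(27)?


Unrolling:
T(27) = 2*T(26) = 2^2*T(25) = ... = 2^27*T(0)
= 2^27 * 11
= 134217728 * 11 = 1476395008


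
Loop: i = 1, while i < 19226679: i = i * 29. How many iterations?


i multiplies by 29 each step:
i = 1 -> 29 -> 841 -> 24389 -> 707281 -> 20511149 (stop)
Iterations = ceil(log_29(19226679)) = 5


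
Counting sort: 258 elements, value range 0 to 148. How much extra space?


n = 258 (output array)
k = 149 (count array for 149 distinct values)
Extra space = 258 + 149 = 407


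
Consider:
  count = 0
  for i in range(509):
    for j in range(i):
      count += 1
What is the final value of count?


For each i, the inner loop runs i times:
  i=0: inner runs 0 times
  i=1: inner runs 1 time
  i=2: inner runs 2 times
  i=3: inner runs 3 times
  i=4: inner runs 4 times
  i=5: inner runs 5 times
  i=6: inner runs 6 times
  i=7: inner runs 7 times
  ...
Total = 0 + 1 + 2 + ... + 508 = 509*(509-1)/2 = 129286


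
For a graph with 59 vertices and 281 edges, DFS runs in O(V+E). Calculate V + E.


A full DFS traversal visits each vertex once and examines each edge once.
V = 59
E = 281
Sum = 59 + 281 = 340


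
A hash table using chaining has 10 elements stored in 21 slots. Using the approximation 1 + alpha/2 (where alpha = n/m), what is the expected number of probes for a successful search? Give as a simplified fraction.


Load factor alpha = n/m = 10/21
Expected probes = 1 + alpha/2 = 1 + 10/(2*21)
= 1 + 10/42
= 42/42 + 10/42
= 52/42
Simplify: 26/21


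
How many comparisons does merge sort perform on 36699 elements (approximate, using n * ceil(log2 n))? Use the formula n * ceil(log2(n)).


Recursion depth: ceil(log2(36699)) = 16
Each recursion level merges n = 36699 elements
Total = 36699 * 16 = 587184


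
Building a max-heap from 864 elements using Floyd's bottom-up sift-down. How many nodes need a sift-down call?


In a heap of 864 elements (0-indexed array):
  Last element index: 863
  Parent of last element: floor((863 - 1) / 2) = 431
  Internal nodes: indices 0 to 431
  Count = floor(864/2) = 432


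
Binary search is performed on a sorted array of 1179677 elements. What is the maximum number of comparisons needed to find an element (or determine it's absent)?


Binary search halves the search space each comparison:
  Step 1: search space = 1179677 -> 589838
  Step 2: search space = 589838 -> 294919
  Step 3: search space = 294919 -> 147459
  Step 4: search space = 147459 -> 73729
  Step 5: search space = 73729 -> 36864
  Step 6: search space = 36864 -> 18432
  Step 7: search space = 18432 -> 9216
  Step 8: search space = 9216 -> 4608
  Step 9: search space = 4608 -> 2304
  Step 10: search space = 2304 -> 1152
  Step 11: search space = 1152 -> 576
  Step 12: search space = 576 -> 288
  Step 13: search space = 288 -> 144
  Step 14: search space = 144 -> 72
  Step 15: search space = 72 -> 36
  Step 16: search space = 36 -> 18
  Step 17: search space = 18 -> 9
  Step 18: search space = 9 -> 4
  Step 19: search space = 4 -> 2
  Step 20: search space = 2 -> 1
  Step 21: search space = 1 (final check)
Maximum comparisons = floor(log2(1179677)) + 1 = 20 + 1 = 21


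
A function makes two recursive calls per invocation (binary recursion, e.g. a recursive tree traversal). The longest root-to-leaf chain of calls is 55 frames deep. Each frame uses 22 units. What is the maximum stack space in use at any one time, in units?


Binary recursion: the two calls run one after the other, so only one root-to-leaf chain of frames is on the stack at a time.
Maximum depth (longest chain) = 55 frames
Each frame = 22 units
Max stack space = 55 * 22 = 1210


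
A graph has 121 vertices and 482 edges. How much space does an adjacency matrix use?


Adjacency matrix: V x V grid of entries
Space = V^2 = 121^2 = 121 * 121 = 14641


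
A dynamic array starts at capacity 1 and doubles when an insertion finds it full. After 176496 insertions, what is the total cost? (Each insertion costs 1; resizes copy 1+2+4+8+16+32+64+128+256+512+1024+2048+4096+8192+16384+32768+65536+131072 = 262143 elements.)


Insertion cost: 176496 (one per element)
Resizes occur just before inserting elements 2, 3, 5, 9, ...
Elements copied at each resize: 1 + 2 + 4 + 8 + 16 + 32 + 64 + 128 + 256 + 512 + 1024 + 2048 + 4096 + 8192 + 16384 + 32768 + 65536 + 131072
Sum of copies = 262143 (geometric series: 2^k - 1)
Total = 176496 + 262143 = 438639


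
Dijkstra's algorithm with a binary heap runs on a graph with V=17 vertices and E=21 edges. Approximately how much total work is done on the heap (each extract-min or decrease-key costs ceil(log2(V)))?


Dijkstra with a binary heap: each vertex is extracted once, each edge may relax once.
Each heap operation costs O(log V).
V + E = 17 + 21 = 38
ceil(log2(17)) = 5 (since 2^4 = 16 < 17 <= 32 = 2^5)
Total heap work = (V+E) * ceil(log2(V)) = 38 * 5 = 190


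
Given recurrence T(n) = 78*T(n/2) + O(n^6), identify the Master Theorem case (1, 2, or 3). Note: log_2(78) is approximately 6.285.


Master Theorem parameters: a=78, b=2, c=6
log_b(a) = 6.285
Compare b^c with a: 2^6 = 64 < 78, so c < log_b(a).
Comparing c=6 vs log_b(a)=6.285:
6 < 6.285 => Case 1
Result: T(n) = O(n^(log_2 78)) ~ O(n^6.285)
Master Theorem case = 1


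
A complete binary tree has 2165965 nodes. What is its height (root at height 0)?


In a complete binary tree, level k holds nodes 2^k .. 2^(k+1)-1 (1-indexed).
Height = floor(log2(n)) = floor(log2(2165965)) = 21
Check: 2^21 = 2097152 <= 2165965 < 4194304 = 2^22


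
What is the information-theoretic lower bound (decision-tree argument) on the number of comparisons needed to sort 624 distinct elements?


A binary decision tree of height h has at most 2^h leaves and needs at least n! of them, so h >= ceil(log2(n!)).
624! is far too large to multiply out, so use Stirling's series:
  ln(n!) ~ n ln n - n + (1/2) ln(2 pi n) + 1/(12n)  (error below 1/(360 n^3), negligible here)
  ln(624) = 6.4361504
  n ln n = 624 * 6.4361504 = 4016.1578
  (1/2) ln(2 pi * 624) = (1/2) ln(3920.7076) = 4.1370
  1/(12*624) = 0.0001
  ln(624!) ~ 4016.1578 - 624 + 4.1370 + 0.0001 = 3396.2949
Convert to base 2: log2(624!) = 3396.2949 / ln 2 = 3396.2949 / 0.69314718 = 4899.8178
ceil(4899.8178) = 4900


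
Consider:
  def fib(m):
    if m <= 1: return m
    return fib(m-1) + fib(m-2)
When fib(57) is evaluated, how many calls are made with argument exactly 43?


Let N(m) = number of times fib(m) is called while evaluating fib(57).
N(57) = 1 (the initial call).
N(56) = 1 (only fib(57) calls it).
For 1 <= m <= 55: fib(m) is called by fib(m+1) and fib(m+2), so
  N(m) = N(m+1) + N(m+2).
fib(0) is called only by fib(2), so N(0) = N(2).
Walk down from m=57:
  N(57)=1, N(56)=1, N(55)=2, N(54)=3, N(53)=5, N(52)=8, N(51)=13, N(50)=21, N(49)=34, N(48)=55, N(47)=89, N(46)=144, N(45)=233, N(44)=377, N(43)=610
N(43) = 610


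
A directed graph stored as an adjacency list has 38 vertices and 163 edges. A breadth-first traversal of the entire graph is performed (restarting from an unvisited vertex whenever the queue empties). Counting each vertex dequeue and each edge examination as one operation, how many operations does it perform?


A full BFS traversal dequeues each vertex once and examines each edge once.
Vertex visits: 38
Edge visits: 163
V + E = 38 + 163 = 201


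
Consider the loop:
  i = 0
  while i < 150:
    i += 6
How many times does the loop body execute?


Starting at i = 0, each iteration adds 6.
Iterations until i >= 150:
  Iteration 1: i = 0 -> i = 6
  Iteration 2: i = 6 -> i = 12
  Iteration 3: i = 12 -> i = 18
  Iteration 4: i = 18 -> i = 24
  Iteration 5: i = 24 -> i = 30
  Iteration 6: i = 30 -> i = 36
  Iteration 7: i = 36 -> i = 42
  Iteration 8: i = 42 -> i = 48
  ... continuing ...
Total iterations = ceil(150/6) = 25


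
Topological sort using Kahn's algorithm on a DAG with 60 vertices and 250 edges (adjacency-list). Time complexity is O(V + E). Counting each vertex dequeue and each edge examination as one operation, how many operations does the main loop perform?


Kahn's algorithm:
  1. Compute in-degrees: O(V + E)
  2. Process queue: each vertex dequeued once (O(V))
     each edge examined once (O(E))
Total = V + E = 60 + 250 = 310


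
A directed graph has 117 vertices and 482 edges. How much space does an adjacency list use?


Adjacency list: one list head per vertex + one entry per edge
Vertex heads: 117
Edge entries: 482
Total = 117 + 482 = 599


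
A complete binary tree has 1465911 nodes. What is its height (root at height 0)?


In a complete binary tree, level k holds nodes 2^k .. 2^(k+1)-1 (1-indexed).
Height = floor(log2(n)) = floor(log2(1465911)) = 20
Check: 2^20 = 1048576 <= 1465911 < 2097152 = 2^21


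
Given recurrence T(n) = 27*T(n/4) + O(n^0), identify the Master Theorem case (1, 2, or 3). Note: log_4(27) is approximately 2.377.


Master Theorem parameters: a=27, b=4, c=0
log_b(a) = 2.377
Compare b^c with a: 4^0 = 1 < 27, so c < log_b(a).
Comparing c=0 vs log_b(a)=2.377:
0 < 2.377 => Case 1
Result: T(n) = O(n^(log_4 27)) ~ O(n^2.377)
Master Theorem case = 1


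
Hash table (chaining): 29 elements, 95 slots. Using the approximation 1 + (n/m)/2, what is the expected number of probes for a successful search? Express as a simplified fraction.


Computing expected probes:
alpha = 29/95
= 1 + alpha/2
= 1 + 29/(2*95)
= (2*95 + 29) / (2*95)
= 219/190


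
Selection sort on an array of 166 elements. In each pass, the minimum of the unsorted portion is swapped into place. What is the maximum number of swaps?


Selection sort performs one swap per pass:
  Pass 1: find min in positions 0 to 165, swap with position 0
  Pass 2: find min in positions 1 to 165, swap with position 1
  Pass 3: find min in positions 2 to 165, swap with position 2
  Pass 4: find min in positions 3 to 165, swap with position 3
  Pass 5: find min in positions 4 to 165, swap with position 4
  ... (160 more passes)
Total passes (and swaps) = n - 1 = 166 - 1 = 165


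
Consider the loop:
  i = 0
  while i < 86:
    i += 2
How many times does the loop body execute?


Starting at i = 0, each iteration adds 2.
Iterations until i >= 86:
  Iteration 1: i = 0 -> i = 2
  Iteration 2: i = 2 -> i = 4
  Iteration 3: i = 4 -> i = 6
  Iteration 4: i = 6 -> i = 8
  Iteration 5: i = 8 -> i = 10
  Iteration 6: i = 10 -> i = 12
  Iteration 7: i = 12 -> i = 14
  Iteration 8: i = 14 -> i = 16
  ... continuing ...
Total iterations = ceil(86/2) = 43


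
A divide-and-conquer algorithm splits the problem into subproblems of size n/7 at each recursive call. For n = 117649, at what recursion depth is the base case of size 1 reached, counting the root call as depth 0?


At each depth, the problem size is divided by 7:
  Depth 0: problem size = 117649
  Depth 1: problem size = 16807
  Depth 2: problem size = 2401
  Depth 3: problem size = 343
  Depth 4: problem size = 49
  Depth 5: problem size = 7
  Depth 6: problem size = 1 (base case)
The base case is reached at depth log_7(117649) = 6 (the tree has 7 levels counting depth 0, but the depth asked for is 6).
Recursion depth = 6


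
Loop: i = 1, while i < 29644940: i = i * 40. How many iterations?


i multiplies by 40 each step:
i = 1 -> 40 -> 1600 -> 64000 -> 2560000 -> 102400000 (stop)
Iterations = ceil(log_40(29644940)) = 5


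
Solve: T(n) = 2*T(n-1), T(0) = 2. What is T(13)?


Unrolling:
T(13) = 2*T(12) = 2^2*T(11) = ... = 2^13*T(0)
= 2^13 * 2
= 8192 * 2 = 16384


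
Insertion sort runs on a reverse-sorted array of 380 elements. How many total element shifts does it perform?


Sum of shifts = 1 + 2 + 3 + ... + 379
= 380 * 379 / 2
= 144020 / 2
= 72010


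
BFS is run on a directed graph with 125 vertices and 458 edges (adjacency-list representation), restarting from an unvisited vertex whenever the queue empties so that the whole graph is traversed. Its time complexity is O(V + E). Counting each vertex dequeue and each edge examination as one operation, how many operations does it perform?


A full BFS traversal dequeues each vertex exactly once and examines each directed edge exactly once.
V = 125 (vertex processing cost)
E = 458 (edge examination cost)
Total operations proportional to V + E = 125 + 458 = 583


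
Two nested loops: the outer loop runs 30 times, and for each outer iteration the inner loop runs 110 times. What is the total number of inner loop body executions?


Outer loop: 30 iterations
Inner loop: 110 iterations per outer iteration
Total = 30 * 110 = 3300


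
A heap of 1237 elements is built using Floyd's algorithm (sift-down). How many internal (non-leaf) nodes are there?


Leaf nodes occupy roughly half the array.
Sift-down is called for each internal node, starting from the last one.
Internal nodes = floor(n/2) = floor(1237/2) = 618


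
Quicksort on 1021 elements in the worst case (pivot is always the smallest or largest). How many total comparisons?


In the worst case, each partition step picks the worst pivot:
  Partition 1: 1020 comparisons (n-1 elements to compare)
  Partition 2: 1019 comparisons
  Partition 3: 1018 comparisons
  Partition 4: 1017 comparisons
  Partition 5: 1016 comparisons
  ...
  Last partition: 0 comparisons
Total = (n-1) + (n-2) + ... + 1 + 0 = n*(n-1)/2
= 1021*1020/2 = 520710


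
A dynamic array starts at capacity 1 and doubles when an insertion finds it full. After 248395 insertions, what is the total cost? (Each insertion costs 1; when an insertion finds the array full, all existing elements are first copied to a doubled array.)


Insertion cost: 248395 (one per element)
Resizes occur just before inserting elements 2, 3, 5, 9, ...
Elements copied at each resize: 1 + 2 + 4 + 8 + 16 + 32 + 64 + 128 + 256 + 512 + 1024 + 2048 + 4096 + 8192 + 16384 + 32768 + 65536 + 131072
Sum of copies = 262143 (geometric series: 2^k - 1)
Total = 248395 + 262143 = 510538


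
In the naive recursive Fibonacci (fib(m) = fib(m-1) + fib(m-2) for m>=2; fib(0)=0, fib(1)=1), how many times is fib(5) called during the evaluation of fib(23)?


Let N(m) = number of times fib(m) is called while evaluating fib(23).
N(23) = 1 (the initial call).
N(22) = 1 (only fib(23) calls it).
For 1 <= m <= 21: fib(m) is called by fib(m+1) and fib(m+2), so
  N(m) = N(m+1) + N(m+2).
fib(0) is called only by fib(2), so N(0) = N(2).
Walk down from m=23:
  N(23)=1, N(22)=1, N(21)=2, N(20)=3, N(19)=5, N(18)=8, N(17)=13, N(16)=21, N(15)=34, N(14)=55, N(13)=89, N(12)=144, N(11)=233, N(10)=377, N(9)=610, N(8)=987, N(7)=1597, N(6)=2584, N(5)=4181
N(5) = 4181


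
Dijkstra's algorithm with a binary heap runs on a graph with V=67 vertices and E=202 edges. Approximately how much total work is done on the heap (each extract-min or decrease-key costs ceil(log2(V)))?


Dijkstra with a binary heap: each vertex is extracted once, each edge may relax once.
Each heap operation costs O(log V).
V + E = 67 + 202 = 269
ceil(log2(67)) = 7 (since 2^6 = 64 < 67 <= 128 = 2^7)
Total heap work = (V+E) * ceil(log2(V)) = 269 * 7 = 1883


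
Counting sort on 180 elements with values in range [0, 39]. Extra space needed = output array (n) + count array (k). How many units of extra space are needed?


Output array size: 180 (to store sorted result)
Count array size: 40 (one slot per possible value, range 0 to 39)
Total extra space = 180 + 40 = 220


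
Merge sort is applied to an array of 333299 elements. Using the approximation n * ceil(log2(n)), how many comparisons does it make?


Merge sort divides the array into halves recursively.
Number of levels = ceil(log2(333299)) = 19
At each level, approximately n = 333299 comparisons are needed for merging.
Total comparisons ~ n * ceil(log2(n)) = 333299 * 19 = 6332681


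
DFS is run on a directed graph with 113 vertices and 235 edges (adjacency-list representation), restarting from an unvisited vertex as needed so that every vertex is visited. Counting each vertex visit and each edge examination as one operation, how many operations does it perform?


A full DFS traversal processes each vertex exactly once (push/pop on stack).
Each directed edge is examined once.
V = 113, E = 235
V + E = 348


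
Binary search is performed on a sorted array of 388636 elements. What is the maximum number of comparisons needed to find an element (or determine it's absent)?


Binary search halves the search space each comparison:
  Step 1: search space = 388636 -> 194318
  Step 2: search space = 194318 -> 97159
  Step 3: search space = 97159 -> 48579
  Step 4: search space = 48579 -> 24289
  Step 5: search space = 24289 -> 12144
  Step 6: search space = 12144 -> 6072
  Step 7: search space = 6072 -> 3036
  Step 8: search space = 3036 -> 1518
  Step 9: search space = 1518 -> 759
  Step 10: search space = 759 -> 379
  Step 11: search space = 379 -> 189
  Step 12: search space = 189 -> 94
  Step 13: search space = 94 -> 47
  Step 14: search space = 47 -> 23
  Step 15: search space = 23 -> 11
  Step 16: search space = 11 -> 5
  Step 17: search space = 5 -> 2
  Step 18: search space = 2 -> 1
  Step 19: search space = 1 (final check)
Maximum comparisons = floor(log2(388636)) + 1 = 18 + 1 = 19


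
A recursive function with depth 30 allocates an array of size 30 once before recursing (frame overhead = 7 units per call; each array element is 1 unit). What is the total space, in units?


Array allocation: 30 units (allocated once)
Stack frames: 30 deep * 7 per frame = 210 units
Total = 30 + 210 = 240


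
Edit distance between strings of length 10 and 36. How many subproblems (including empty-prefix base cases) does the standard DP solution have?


The table includes base cases (empty prefixes).
Rows: (m+1) = 11
Columns: (n+1) = 37
Total = 11 * 37 = 407
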